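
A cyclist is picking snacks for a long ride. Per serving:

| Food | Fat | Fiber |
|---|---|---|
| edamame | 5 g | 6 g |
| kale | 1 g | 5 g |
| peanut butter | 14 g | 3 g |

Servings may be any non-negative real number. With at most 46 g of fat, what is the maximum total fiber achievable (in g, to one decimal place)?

230.0 g

Fiber per g fat: kale 5, edamame 1.2, peanut butter 0.2143.
With no serving limits, spend the whole fat allowance on kale: 46 g / 1 g × 5 g = 230.0 g.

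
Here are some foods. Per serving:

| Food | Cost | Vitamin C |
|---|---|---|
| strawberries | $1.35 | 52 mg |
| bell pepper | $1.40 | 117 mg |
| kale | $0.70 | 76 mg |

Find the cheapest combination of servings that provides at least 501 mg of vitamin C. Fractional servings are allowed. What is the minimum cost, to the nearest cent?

Cost per mg of vitamin C: kale $0.0092, bell pepper $0.0120, strawberries $0.0260.
With no serving limits, use only kale: 501 mg / 76 mg = 6.592 servings × $0.70 = $4.61.

$4.61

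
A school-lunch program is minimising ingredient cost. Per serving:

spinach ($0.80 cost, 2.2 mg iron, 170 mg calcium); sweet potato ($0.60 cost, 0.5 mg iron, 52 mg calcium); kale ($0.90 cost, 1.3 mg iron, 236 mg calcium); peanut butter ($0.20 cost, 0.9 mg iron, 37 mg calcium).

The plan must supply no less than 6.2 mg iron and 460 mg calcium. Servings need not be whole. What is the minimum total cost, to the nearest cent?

$2.06

spinach only: max(6.2/2.2, 460/170) = 2.818 servings → $2.25.
sweet potato only: max(6.2/0.5, 460/52) = 12.4 servings → $7.44.
kale only: max(6.2/1.3, 460/236) = 4.769 servings → $4.29.
peanut butter only: max(6.2/0.9, 460/37) = 12.43 servings → $2.49.
spinach + sweet potato: intersection lies outside the first quadrant.
spinach + kale with both targets exact would need a negative amount; discard.
spinach + peanut butter with both tight: 2.578 servings and 0.5866 servings → $2.18.
sweet potato + kale: the both-tight solution has a negative serving — not a feasible corner.
sweet potato + peanut butter with both tight: 6.523 servings and 3.265 servings → $4.57.
kale + peanut butter with both tight: 1.124 servings and 5.266 servings → $2.06.
The minimum over all feasible corners is $2.06.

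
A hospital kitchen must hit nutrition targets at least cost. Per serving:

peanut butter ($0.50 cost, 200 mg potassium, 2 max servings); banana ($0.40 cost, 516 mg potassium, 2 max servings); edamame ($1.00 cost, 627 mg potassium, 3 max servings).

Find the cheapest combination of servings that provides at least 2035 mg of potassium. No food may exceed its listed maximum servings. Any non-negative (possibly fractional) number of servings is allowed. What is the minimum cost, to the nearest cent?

$2.40

Cost per mg of potassium: banana $0.0008, edamame $0.0016, peanut butter $0.0025.
Take 2 servings of banana: +1032.0 mg potassium for $0.80 (total $0.80, still need 1003.0 mg).
Take 1.6 servings of edamame: +1003.0 mg potassium for $1.60 (total $2.40, still need 0.0 mg).
Filling from the cheapest source first is optimal under one linear minimum: $2.40.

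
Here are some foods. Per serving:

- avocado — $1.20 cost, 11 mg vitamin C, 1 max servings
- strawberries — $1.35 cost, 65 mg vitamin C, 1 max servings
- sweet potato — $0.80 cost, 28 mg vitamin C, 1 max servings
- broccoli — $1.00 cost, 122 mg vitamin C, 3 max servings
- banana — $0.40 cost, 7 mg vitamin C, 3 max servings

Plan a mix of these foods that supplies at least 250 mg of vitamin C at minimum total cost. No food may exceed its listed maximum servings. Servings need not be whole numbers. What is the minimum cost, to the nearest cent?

Cost per mg of vitamin C: broccoli $0.0082, strawberries $0.0208, sweet potato $0.0286, banana $0.0571, avocado $0.1091.
Take 2.049 servings of broccoli: +250.0 mg vitamin C for $2.05 (total $2.05, still need 0.0 mg).
Greedy by cheapest-per-mg is optimal for a single linear constraint, so the minimum cost is $2.05.

$2.05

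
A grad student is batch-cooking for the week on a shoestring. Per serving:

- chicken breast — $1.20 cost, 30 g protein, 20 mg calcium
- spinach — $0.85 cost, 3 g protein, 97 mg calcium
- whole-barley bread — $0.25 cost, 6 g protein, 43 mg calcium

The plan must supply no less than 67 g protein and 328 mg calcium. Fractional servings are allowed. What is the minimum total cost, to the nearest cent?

$2.75

With two linear requirements the optimum uses one or two foods; enumerate the corners.
chicken breast only: max(67/30, 328/20) = 16.4 servings → $19.68.
spinach only: max(67/3, 328/97) = 22.33 servings → $18.98.
whole-barley bread only: max(67/6, 328/43) = 11.17 servings → $2.79.
chicken breast + spinach with both tight: 1.935 servings and 2.982 servings → $4.86.
chicken breast + whole-barley bread with both tight: 0.7803 servings and 7.265 servings → $2.75.
spinach + whole-barley bread with both targets exact would need a negative amount; discard.
The minimum over all feasible corners is $2.75.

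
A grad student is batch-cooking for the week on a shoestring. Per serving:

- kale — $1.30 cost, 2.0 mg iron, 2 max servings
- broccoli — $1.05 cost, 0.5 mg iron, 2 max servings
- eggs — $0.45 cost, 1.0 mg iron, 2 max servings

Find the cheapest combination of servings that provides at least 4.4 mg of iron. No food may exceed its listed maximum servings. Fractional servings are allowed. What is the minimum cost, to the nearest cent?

Cost per mg of iron: eggs $0.4500, kale $0.6500, broccoli $2.1000.
Take 2 servings of eggs: +2.0 mg iron for $0.90 (total $0.90, still need 2.4 mg).
Take 1.2 servings of kale: +2.4 mg iron for $1.56 (total $2.46, still need 0.0 mg).
Filling from the cheapest source first is optimal under one linear minimum: $2.46.

$2.46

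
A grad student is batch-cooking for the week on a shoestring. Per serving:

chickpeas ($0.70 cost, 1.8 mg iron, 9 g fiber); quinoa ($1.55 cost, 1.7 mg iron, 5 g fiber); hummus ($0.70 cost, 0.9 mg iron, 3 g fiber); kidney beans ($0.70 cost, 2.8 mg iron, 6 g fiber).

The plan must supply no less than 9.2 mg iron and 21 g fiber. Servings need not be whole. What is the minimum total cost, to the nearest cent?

With two linear requirements the optimum uses one or two foods; enumerate the corners.
chickpeas only: max(9.2/1.8, 21/9) = 5.111 servings → $3.58.
quinoa only: max(9.2/1.7, 21/5) = 5.412 servings → $8.39.
hummus only: max(9.2/0.9, 21/3) = 10.22 servings → $7.16.
kidney beans only: max(9.2/2.8, 21/6) = 3.5 servings → $2.45.
chickpeas + quinoa: the both-tight solution has a negative serving — not a feasible corner.
chickpeas + hummus: the both-tight solution has a negative serving — not a feasible corner.
chickpeas + kidney beans with both tight: 0.25 servings and 3.125 servings → $2.36.
quinoa + hummus: intersection lies outside the first quadrant.
quinoa + kidney beans with both tight: 0.9474 servings and 2.711 servings → $3.37.
hummus + kidney beans with both tight: 1.2 servings and 2.9 servings → $2.87.
The minimum over all feasible corners is $2.36.

$2.36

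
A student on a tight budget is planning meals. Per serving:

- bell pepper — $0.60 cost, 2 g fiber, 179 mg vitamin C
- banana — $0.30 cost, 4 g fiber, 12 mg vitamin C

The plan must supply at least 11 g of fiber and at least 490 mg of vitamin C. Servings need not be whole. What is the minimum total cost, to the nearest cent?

Check every corner: each single food scaled to meet both minima, and each pair solved so both constraints bind.
bell pepper only: max(11/2, 490/179) = 5.5 servings → $3.30.
banana only: max(11/4, 490/12) = 40.83 servings → $12.25.
bell pepper + banana with both tight: 2.642 servings and 1.429 servings → $2.01.
Cheapest feasible corner: $2.01.

$2.01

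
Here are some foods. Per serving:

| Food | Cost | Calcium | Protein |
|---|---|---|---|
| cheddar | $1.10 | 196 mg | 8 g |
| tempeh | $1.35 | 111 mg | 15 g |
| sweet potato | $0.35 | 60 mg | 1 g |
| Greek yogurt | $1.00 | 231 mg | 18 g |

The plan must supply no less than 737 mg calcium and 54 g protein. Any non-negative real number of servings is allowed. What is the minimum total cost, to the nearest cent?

This is a tiny linear program; its minimum lies at a vertex of the feasible set. List the vertices and price them.
cheddar only: max(737/196, 54/8) = 6.75 servings → $7.42.
tempeh only: max(737/111, 54/15) = 6.64 servings → $8.96.
sweet potato only: max(737/60, 54/1) = 54 servings → $18.90.
Greek yogurt only: max(737/231, 54/18) = 3.19 servings → $3.19.
cheddar + tempeh with both tight: 2.466 servings and 2.285 servings → $5.80.
cheddar + sweet potato with both targets exact would need a negative amount; discard.
cheddar + Greek yogurt with both tight: 0.4714 servings and 2.79 servings → $3.31.
tempeh + sweet potato with both tight: 3.172 servings and 6.414 servings → $6.53.
tempeh + Greek yogurt with both targets exact would need a negative amount; discard.
sweet potato + Greek yogurt with both tight: 0.9329 servings and 2.948 servings → $3.27.
Cheapest feasible corner: $3.19.

$3.19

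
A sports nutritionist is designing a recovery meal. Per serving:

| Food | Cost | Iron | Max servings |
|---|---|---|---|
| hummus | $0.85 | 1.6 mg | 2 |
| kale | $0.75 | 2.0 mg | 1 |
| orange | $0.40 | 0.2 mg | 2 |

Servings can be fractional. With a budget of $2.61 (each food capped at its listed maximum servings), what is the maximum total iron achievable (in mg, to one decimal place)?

5.3 mg

Iron per dollar: kale 2.667, hummus 1.882, orange 0.5.
Take 1 serving of kale: spends $0.75, +2.0 mg iron (running total 2.0 mg).
Take 2 servings of hummus: spends $1.70, +3.2 mg iron (running total 5.2 mg).
Take 0.4 servings of orange: spends $0.16, +0.1 mg iron (running total 5.3 mg).
Greedy by best ratio exhausts the cost allowance optimally: 5.3 mg.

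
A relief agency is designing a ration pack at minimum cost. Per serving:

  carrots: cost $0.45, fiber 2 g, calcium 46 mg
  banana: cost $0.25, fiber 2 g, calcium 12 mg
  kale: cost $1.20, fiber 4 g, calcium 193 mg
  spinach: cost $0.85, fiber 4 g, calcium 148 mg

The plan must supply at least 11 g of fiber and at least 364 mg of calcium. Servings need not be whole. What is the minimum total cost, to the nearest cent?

An LP optimum is at a vertex; with two nutrient constraints at most two foods are used. Check each candidate.
carrots only: max(11/2, 364/46) = 7.913 servings → $3.56.
banana only: max(11/2, 364/12) = 30.33 servings → $7.58.
kale only: max(11/4, 364/193) = 2.75 servings → $3.30.
spinach only: max(11/4, 364/148) = 2.75 servings → $2.34.
carrots + banana: intersection lies outside the first quadrant.
carrots + kale with both tight: 3.302 servings and 1.099 servings → $2.80.
carrots + spinach with both tight: 1.536 servings and 1.982 servings → $2.38.
banana + kale with both tight: 1.973 servings and 1.763 servings → $2.61.
banana + spinach with both tight: 0.6935 servings and 2.403 servings → $2.22.
kale + spinach with both targets exact would need a negative amount; discard.
The minimum over all feasible corners is $2.22.

$2.22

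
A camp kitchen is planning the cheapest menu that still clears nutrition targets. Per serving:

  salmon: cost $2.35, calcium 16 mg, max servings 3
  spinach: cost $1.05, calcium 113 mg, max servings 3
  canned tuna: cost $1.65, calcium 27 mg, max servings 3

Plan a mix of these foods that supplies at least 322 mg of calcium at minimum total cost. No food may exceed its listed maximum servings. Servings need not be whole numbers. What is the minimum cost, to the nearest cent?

$2.99

Cost per mg of calcium: spinach $0.0093, canned tuna $0.0611, salmon $0.1469.
Take 2.85 servings of spinach: +322.0 mg calcium for $2.99 (total $2.99, still need 0.0 mg).
Greedy by cheapest-per-mg is optimal for a single linear constraint, so the minimum cost is $2.99.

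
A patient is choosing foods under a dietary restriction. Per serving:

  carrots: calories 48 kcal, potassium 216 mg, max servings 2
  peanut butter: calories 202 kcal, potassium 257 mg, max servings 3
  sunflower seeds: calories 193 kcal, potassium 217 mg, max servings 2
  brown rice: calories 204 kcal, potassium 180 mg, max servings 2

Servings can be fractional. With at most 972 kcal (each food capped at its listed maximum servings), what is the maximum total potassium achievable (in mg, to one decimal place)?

Potassium per kcal: carrots 4.5, peanut butter 1.272, sunflower seeds 1.124, brown rice 0.8824.
Take 2 servings of carrots: uses 96 kcal, +432.0 mg potassium (running total 432.0 mg).
Take 3 servings of peanut butter: uses 606 kcal, +771.0 mg potassium (running total 1203.0 mg).
Take 1.399 servings of sunflower seeds: uses 270 kcal, +303.6 mg potassium (running total 1506.6 mg).
Filling greedily by potassium-per-kcal is optimal for one linear limit, giving 1506.6 mg.

1506.6 mg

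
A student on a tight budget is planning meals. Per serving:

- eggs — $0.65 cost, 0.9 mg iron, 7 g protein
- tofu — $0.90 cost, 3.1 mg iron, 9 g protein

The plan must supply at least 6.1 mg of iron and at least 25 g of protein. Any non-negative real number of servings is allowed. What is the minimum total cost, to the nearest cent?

eggs only: max(6.1/0.9, 25/7) = 6.778 servings → $4.41.
tofu only: max(6.1/3.1, 25/9) = 2.778 servings → $2.50.
eggs + tofu with both tight: 1.662 servings and 1.485 servings → $2.42.
The minimum over all feasible corners is $2.42.

$2.42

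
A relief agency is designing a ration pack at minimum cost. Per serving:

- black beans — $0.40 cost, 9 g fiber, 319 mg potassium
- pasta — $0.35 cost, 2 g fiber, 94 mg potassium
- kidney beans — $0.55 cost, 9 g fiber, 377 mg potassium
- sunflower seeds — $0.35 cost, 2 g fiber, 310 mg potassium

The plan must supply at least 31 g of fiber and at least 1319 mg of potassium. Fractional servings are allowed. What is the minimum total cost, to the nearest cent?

$1.62

Two binding constraints pin down two serving amounts, so the optimal mix uses at most two foods. The candidates are each food alone (scaled to the tighter of fiber/potassium) and each pair with both constraints tight.
black beans only: max(31/9, 1319/319) = 4.135 servings → $1.65.
pasta only: max(31/2, 1319/94) = 15.5 servings → $5.42.
kidney beans only: max(31/9, 1319/377) = 3.499 servings → $1.92.
sunflower seeds only: max(31/2, 1319/310) = 15.5 servings → $5.42.
black beans + pasta with both tight: 1.327 servings and 9.529 servings → $3.87.
black beans + kidney beans: the both-tight solution has a negative serving — not a feasible corner.
black beans + sunflower seeds with both tight: 3.24 servings and 0.921 servings → $1.62.
pasta + kidney beans with both tight: 2 servings and 3 servings → $2.35.
pasta + sunflower seeds: intersection lies outside the first quadrant.
kidney beans + sunflower seeds with both tight: 3.424 servings and 0.09037 servings → $1.92.
So the least-cost plan costs $1.62.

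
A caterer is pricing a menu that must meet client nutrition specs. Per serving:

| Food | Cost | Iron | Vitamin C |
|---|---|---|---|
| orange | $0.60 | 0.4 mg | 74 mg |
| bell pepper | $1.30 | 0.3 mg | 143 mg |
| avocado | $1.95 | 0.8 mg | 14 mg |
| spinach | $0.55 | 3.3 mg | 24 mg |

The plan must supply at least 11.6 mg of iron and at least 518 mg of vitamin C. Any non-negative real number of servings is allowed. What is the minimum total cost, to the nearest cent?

At the optimum either one food covers both requirements or two foods hit both targets exactly; no other combination can be cheaper.
orange only: max(11.6/0.4, 518/74) = 29 servings → $17.40.
bell pepper only: max(11.6/0.3, 518/143) = 38.67 servings → $50.27.
avocado only: max(11.6/0.8, 518/14) = 37 servings → $72.15.
spinach only: max(11.6/3.3, 518/24) = 21.58 servings → $11.87.
orange + bell pepper: intersection lies outside the first quadrant.
orange + avocado with both tight: 4.701 servings and 12.15 servings → $26.51.
orange + spinach with both tight: 6.1 servings and 2.776 servings → $5.19.
bell pepper + avocado with both tight: 2.287 servings and 13.64 servings → $29.58.
bell pepper + spinach with both tight: 3.079 servings and 3.235 servings → $5.78.
avocado + spinach: the both-tight solution has a negative serving — not a feasible corner.
Cheapest feasible corner: $5.19.

$5.19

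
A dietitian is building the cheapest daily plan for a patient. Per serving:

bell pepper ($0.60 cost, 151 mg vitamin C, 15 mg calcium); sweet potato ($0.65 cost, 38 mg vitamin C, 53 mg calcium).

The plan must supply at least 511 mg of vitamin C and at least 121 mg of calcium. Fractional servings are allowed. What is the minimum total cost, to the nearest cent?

$2.74

Two binding constraints pin down two serving amounts, so the optimal mix uses at most two foods. The candidates are each food alone (scaled to the tighter of vitamin C/calcium) and each pair with both constraints tight.
bell pepper only: max(511/151, 121/15) = 8.067 servings → $4.84.
sweet potato only: max(511/38, 121/53) = 13.45 servings → $8.74.
bell pepper + sweet potato with both tight: 3.025 servings and 1.427 servings → $2.74.
Cheapest feasible corner: $2.74.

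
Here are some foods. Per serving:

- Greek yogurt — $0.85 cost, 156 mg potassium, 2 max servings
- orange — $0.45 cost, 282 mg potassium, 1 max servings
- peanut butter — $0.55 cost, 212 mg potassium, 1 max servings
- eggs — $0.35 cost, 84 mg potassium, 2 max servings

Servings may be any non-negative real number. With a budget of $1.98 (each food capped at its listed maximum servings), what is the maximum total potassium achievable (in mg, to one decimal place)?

713.4 mg

Potassium per dollar: orange 626.7, peanut butter 385.5, eggs 240, Greek yogurt 183.5.
Take 1 serving of orange: spends $0.45, +282.0 mg potassium (running total 282.0 mg).
Take 1 serving of peanut butter: spends $0.55, +212.0 mg potassium (running total 494.0 mg).
Take 2 servings of eggs: spends $0.70, +168.0 mg potassium (running total 662.0 mg).
Take 0.3294 servings of Greek yogurt: spends $0.28, +51.4 mg potassium (running total 713.4 mg).
Filling greedily by potassium-per-dollar is optimal for one linear limit, giving 713.4 mg.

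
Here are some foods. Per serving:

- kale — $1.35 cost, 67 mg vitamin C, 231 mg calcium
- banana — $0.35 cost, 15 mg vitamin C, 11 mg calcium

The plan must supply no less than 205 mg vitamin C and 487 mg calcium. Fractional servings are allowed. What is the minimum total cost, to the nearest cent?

kale only: max(205/67, 487/231) = 3.06 servings → $4.13.
banana only: max(205/15, 487/11) = 44.27 servings → $15.50.
kale + banana with both tight: 1.851 servings and 5.398 servings → $4.39.
So the least-cost plan costs $4.13.

$4.13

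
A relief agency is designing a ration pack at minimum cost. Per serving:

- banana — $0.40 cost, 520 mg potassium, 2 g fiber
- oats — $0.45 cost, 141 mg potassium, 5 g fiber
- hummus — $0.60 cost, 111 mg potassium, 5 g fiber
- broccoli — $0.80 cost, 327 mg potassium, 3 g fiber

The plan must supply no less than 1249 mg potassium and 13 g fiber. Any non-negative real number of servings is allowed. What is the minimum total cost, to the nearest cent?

$1.59

With two linear requirements the optimum uses one or two foods; enumerate the corners.
banana only: max(1249/520, 13/2) = 6.5 servings → $2.60.
oats only: max(1249/141, 13/5) = 8.858 servings → $3.99.
hummus only: max(1249/111, 13/5) = 11.25 servings → $6.75.
broccoli only: max(1249/327, 13/3) = 4.333 servings → $3.47.
banana + oats with both tight: 1.903 servings and 1.839 servings → $1.59.
banana + hummus with both tight: 2.019 servings and 1.792 servings → $1.88.
banana + broccoli: the both-tight solution has a negative serving — not a feasible corner.
oats + hummus: intersection lies outside the first quadrant.
oats + broccoli with both tight: 0.4158 servings and 3.64 servings → $3.10.
hummus + broccoli with both tight: 0.3871 servings and 3.688 servings → $3.18.
Cheapest feasible corner: $1.59.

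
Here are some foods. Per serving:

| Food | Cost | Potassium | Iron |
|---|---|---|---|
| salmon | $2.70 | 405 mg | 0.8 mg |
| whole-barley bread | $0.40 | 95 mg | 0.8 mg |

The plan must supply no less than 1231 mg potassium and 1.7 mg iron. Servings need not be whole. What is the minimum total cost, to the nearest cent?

$5.18

salmon only: max(1231/405, 1.7/0.8) = 3.04 servings → $8.21.
whole-barley bread only: max(1231/95, 1.7/0.8) = 12.96 servings → $5.18.
salmon + whole-barley bread: the both-tight solution has a negative serving — not a feasible corner.
Cheapest feasible corner: $5.18.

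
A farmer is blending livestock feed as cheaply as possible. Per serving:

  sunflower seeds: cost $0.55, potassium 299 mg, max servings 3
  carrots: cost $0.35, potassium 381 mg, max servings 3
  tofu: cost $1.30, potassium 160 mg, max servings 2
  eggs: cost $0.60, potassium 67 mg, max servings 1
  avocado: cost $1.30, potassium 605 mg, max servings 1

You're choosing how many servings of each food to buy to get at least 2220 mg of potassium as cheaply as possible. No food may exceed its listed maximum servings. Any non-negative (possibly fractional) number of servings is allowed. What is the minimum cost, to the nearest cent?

Cost per mg of potassium: carrots $0.0009, sunflower seeds $0.0018, avocado $0.0021, tofu $0.0081, eggs $0.0090.
Take 3 servings of carrots: +1143.0 mg potassium for $1.05 (total $1.05, still need 1077.0 mg).
Take 3 servings of sunflower seeds: +897.0 mg potassium for $1.65 (total $2.70, still need 180.0 mg).
Take 0.2975 servings of avocado: +180.0 mg potassium for $0.39 (total $3.09, still need 0.0 mg).
Filling from the cheapest source first is optimal under one linear minimum: $3.09.

$3.09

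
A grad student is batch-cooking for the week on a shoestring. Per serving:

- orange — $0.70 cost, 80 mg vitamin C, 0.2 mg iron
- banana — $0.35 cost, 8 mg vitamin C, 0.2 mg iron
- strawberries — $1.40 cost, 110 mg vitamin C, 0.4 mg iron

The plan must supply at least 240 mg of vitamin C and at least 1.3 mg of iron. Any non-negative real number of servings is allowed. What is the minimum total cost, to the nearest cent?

Check every corner: each single food scaled to meet both minima, and each pair solved so both constraints bind.
orange only: max(240/80, 1.3/0.2) = 6.5 servings → $4.55.
banana only: max(240/8, 1.3/0.2) = 30 servings → $10.50.
strawberries only: max(240/110, 1.3/0.4) = 3.25 servings → $4.55.
orange + banana with both tight: 2.611 servings and 3.889 servings → $3.19.
orange + strawberries with both targets exact would need a negative amount; discard.
banana + strawberries with both tight: 2.5 servings and 2 servings → $3.67.
The minimum over all feasible corners is $3.19.

$3.19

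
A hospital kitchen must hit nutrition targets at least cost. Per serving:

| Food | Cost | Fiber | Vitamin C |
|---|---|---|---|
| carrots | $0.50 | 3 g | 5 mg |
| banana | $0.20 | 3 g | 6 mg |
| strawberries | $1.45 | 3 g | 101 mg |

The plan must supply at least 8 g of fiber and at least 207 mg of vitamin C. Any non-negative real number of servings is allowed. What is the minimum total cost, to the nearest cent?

carrots only: max(8/3, 207/5) = 41.4 servings → $20.70.
banana only: max(8/3, 207/6) = 34.5 servings → $6.90.
strawberries only: max(8/3, 207/101) = 2.667 servings → $3.87.
carrots + banana with both targets exact would need a negative amount; discard.
carrots + strawberries with both tight: 0.6493 servings and 2.017 servings → $3.25.
banana + strawberries with both tight: 0.6561 servings and 2.011 servings → $3.05.
So the least-cost plan costs $3.05.

$3.05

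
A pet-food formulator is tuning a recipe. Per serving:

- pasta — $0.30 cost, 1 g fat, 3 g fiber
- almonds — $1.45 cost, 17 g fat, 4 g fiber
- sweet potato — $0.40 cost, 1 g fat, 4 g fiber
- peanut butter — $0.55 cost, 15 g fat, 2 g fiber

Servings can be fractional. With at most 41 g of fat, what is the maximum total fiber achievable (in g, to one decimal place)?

Fiber per g fat: sweet potato 4, pasta 3, almonds 0.2353, peanut butter 0.1333.
With no serving limits, spend the whole fat allowance on sweet potato: 41 g / 1 g × 4 g = 164.0 g.

164.0 g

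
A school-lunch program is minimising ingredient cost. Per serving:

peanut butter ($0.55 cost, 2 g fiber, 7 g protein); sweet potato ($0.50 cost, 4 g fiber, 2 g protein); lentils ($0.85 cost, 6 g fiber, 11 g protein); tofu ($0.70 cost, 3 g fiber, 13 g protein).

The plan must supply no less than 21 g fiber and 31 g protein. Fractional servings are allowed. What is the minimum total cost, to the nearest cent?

$2.88

This is a tiny linear program; its minimum lies at a vertex of the feasible set. List the vertices and price them.
peanut butter only: max(21/2, 31/7) = 10.5 servings → $5.78.
sweet potato only: max(21/4, 31/2) = 15.5 servings → $7.75.
lentils only: max(21/6, 31/11) = 3.5 servings → $2.98.
tofu only: max(21/3, 31/13) = 7 servings → $4.90.
peanut butter + sweet potato with both tight: 3.417 servings and 3.542 servings → $3.65.
peanut butter + lentils: intersection lies outside the first quadrant.
peanut butter + tofu: the both-tight solution has a negative serving — not a feasible corner.
sweet potato + lentils with both tight: 1.406 servings and 2.562 servings → $2.88.
sweet potato + tofu with both tight: 3.913 servings and 1.783 servings → $3.20.
lentils + tofu with both targets exact would need a negative amount; discard.
Cheapest feasible corner: $2.88.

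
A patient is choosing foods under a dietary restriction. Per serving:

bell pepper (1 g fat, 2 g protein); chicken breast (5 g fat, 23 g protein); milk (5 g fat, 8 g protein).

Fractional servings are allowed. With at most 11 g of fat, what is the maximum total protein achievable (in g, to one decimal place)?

50.6 g

Protein per g fat: chicken breast 4.6, bell pepper 2, milk 1.6.
With no serving limits, spend the whole fat allowance on chicken breast: 11 g / 5 g × 23 g = 50.6 g.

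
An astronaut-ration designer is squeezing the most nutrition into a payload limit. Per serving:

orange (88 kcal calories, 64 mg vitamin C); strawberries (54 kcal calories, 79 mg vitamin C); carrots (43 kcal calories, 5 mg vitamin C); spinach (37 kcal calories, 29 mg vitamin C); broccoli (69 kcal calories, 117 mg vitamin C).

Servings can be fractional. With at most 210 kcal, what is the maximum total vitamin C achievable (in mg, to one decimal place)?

356.1 mg

Vitamin C per kcal: broccoli 1.696, strawberries 1.463, spinach 0.7838, orange 0.7273, carrots 0.1163.
With no serving limits, spend the whole calories allowance on broccoli: 210 kcal / 69 kcal × 117 mg = 356.1 mg.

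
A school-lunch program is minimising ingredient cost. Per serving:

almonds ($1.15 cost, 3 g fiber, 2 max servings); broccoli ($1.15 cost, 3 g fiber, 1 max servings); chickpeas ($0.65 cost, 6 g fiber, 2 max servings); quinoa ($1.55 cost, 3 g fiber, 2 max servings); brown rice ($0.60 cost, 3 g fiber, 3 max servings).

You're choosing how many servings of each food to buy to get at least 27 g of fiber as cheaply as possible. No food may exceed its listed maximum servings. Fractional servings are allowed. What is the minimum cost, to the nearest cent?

Cost per g of fiber: chickpeas $0.1083, brown rice $0.2000, almonds $0.3833, broccoli $0.3833, quinoa $0.5167.
Take 2 servings of chickpeas: +12.0 g fiber for $1.30 (total $1.30, still need 15.0 g).
Take 3 servings of brown rice: +9.0 g fiber for $1.80 (total $3.10, still need 6.0 g).
Take 2 servings of almonds: +6.0 g fiber for $2.30 (total $5.40, still need 0.0 g).
Filling from the cheapest source first is optimal under one linear minimum: $5.40.

$5.40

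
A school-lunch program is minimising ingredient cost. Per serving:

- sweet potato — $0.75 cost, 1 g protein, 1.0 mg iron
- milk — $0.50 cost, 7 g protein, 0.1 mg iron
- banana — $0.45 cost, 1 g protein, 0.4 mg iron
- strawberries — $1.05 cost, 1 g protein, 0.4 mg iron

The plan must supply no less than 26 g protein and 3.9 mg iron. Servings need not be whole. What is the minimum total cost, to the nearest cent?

Minimising a linear cost over {protein ≥ 26, iron ≥ 3.9, servings ≥ 0} — the optimum is at a vertex, using one or two foods.
sweet potato only: max(26/1, 3.9/1.0) = 26 servings → $19.50.
milk only: max(26/7, 3.9/0.1) = 39 servings → $19.50.
banana only: max(26/1, 3.9/0.4) = 26 servings → $11.70.
strawberries only: max(26/1, 3.9/0.4) = 26 servings → $27.30.
sweet potato + milk with both tight: 3.58 servings and 3.203 servings → $4.29.
sweet potato + banana: intersection lies outside the first quadrant.
sweet potato + strawberries: the both-tight solution has a negative serving — not a feasible corner.
milk + banana with both tight: 2.407 servings and 9.148 servings → $5.32.
milk + strawberries with both tight: 2.407 servings and 9.148 servings → $10.81.
banana + strawberries (both tight): parallel constraints — no distinct corner.
So the least-cost plan costs $4.29.

$4.29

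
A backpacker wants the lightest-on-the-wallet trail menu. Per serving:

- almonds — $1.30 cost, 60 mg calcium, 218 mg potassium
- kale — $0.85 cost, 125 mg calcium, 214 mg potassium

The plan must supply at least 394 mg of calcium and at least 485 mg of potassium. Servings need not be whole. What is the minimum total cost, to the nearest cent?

Compare the cost at each extreme point of the feasible region.
almonds only: max(394/60, 485/218) = 6.567 servings → $8.54.
kale only: max(394/125, 485/214) = 3.152 servings → $2.68.
almonds + kale with both targets exact would need a negative amount; discard.
The minimum over all feasible corners is $2.68.

$2.68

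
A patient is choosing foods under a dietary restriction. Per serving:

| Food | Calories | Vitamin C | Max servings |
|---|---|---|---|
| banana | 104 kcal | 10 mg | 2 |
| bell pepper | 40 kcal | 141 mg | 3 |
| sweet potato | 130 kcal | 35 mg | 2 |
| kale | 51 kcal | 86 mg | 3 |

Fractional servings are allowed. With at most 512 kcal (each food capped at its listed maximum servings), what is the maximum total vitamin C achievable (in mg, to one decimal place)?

745.3 mg

Vitamin C per kcal: bell pepper 3.525, kale 1.686, sweet potato 0.2692, banana 0.09615.
Take 3 servings of bell pepper: uses 120 kcal, +423.0 mg vitamin C (running total 423.0 mg).
Take 3 servings of kale: uses 153 kcal, +258.0 mg vitamin C (running total 681.0 mg).
Take 1.838 servings of sweet potato: uses 239 kcal, +64.3 mg vitamin C (running total 745.3 mg).
Filling greedily by vitamin C-per-kcal is optimal for one linear limit, giving 745.3 mg.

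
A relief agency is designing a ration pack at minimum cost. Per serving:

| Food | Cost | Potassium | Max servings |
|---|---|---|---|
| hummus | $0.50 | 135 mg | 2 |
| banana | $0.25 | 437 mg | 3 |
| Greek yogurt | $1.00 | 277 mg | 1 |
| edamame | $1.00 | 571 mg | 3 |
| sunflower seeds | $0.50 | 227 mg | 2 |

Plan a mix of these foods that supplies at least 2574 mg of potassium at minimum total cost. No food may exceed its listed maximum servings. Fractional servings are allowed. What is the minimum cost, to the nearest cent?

$2.96

Cost per mg of potassium: banana $0.0006, edamame $0.0018, sunflower seeds $0.0022, Greek yogurt $0.0036, hummus $0.0037.
Take 3 servings of banana: +1311.0 mg potassium for $0.75 (total $0.75, still need 1263.0 mg).
Take 2.212 servings of edamame: +1263.0 mg potassium for $2.21 (total $2.96, still need 0.0 mg).
Greedy by cheapest-per-mg is optimal for a single linear constraint, so the minimum cost is $2.96.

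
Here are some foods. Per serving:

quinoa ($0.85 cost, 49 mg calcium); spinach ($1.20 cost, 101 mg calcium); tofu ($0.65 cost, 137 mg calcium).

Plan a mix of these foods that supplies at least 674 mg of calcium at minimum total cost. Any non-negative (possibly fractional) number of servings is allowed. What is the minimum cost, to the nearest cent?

$3.20

Cost per mg of calcium: tofu $0.0047, spinach $0.0119, quinoa $0.0173.
With no serving limits, use only tofu: 674 mg / 137 mg = 4.92 servings × $0.65 = $3.20.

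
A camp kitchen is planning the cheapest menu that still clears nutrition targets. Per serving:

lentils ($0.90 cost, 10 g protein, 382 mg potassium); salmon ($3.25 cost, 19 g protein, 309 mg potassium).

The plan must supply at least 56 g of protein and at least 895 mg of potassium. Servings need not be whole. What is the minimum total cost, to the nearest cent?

$5.04

Minimising a linear cost over {protein ≥ 56, potassium ≥ 895, servings ≥ 0} — the optimum is at a vertex, using one or two foods.
lentils only: max(56/10, 895/382) = 5.6 servings → $5.04.
salmon only: max(56/19, 895/309) = 2.947 servings → $9.58.
lentils + salmon with both targets exact would need a negative amount; discard.
The minimum over all feasible corners is $5.04.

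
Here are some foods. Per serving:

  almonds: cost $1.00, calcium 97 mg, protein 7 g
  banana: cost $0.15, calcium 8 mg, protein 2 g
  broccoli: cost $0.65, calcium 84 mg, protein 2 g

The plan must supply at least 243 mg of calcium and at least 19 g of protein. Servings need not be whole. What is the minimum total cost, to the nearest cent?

$2.52

almonds only: max(243/97, 19/7) = 2.714 servings → $2.71.
banana only: max(243/8, 19/2) = 30.38 servings → $4.56.
broccoli only: max(243/84, 19/2) = 9.5 servings → $6.17.
almonds + banana with both tight: 2.42 servings and 1.029 servings → $2.57.
almonds + broccoli: the both-tight solution has a negative serving — not a feasible corner.
banana + broccoli with both tight: 7.303 servings and 2.197 servings → $2.52.
The minimum over all feasible corners is $2.52.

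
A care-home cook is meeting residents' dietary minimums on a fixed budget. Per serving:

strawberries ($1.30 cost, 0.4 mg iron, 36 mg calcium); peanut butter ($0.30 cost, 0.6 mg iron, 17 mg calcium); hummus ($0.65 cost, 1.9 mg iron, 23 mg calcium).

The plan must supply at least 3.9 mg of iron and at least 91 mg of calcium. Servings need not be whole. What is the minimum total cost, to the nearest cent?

$1.76

Compare the cost at each extreme point of the feasible region.
strawberries only: max(3.9/0.4, 91/36) = 9.75 servings → $12.68.
peanut butter only: max(3.9/0.6, 91/17) = 6.5 servings → $1.95.
hummus only: max(3.9/1.9, 91/23) = 3.957 servings → $2.57.
strawberries + peanut butter with both targets exact would need a negative amount; discard.
strawberries + hummus with both tight: 1.405 servings and 1.757 servings → $2.97.
peanut butter + hummus with both tight: 4.497 servings and 0.6324 servings → $1.76.
The minimum over all feasible corners is $1.76.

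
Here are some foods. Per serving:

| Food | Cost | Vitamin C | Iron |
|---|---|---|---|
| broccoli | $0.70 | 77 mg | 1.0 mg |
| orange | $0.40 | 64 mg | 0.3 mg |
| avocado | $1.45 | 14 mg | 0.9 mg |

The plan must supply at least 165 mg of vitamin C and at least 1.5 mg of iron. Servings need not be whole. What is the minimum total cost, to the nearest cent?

$1.28

A basic optimal solution has at most two foods positive. Try each food alone and each pair with both targets met exactly.
broccoli only: max(165/77, 1.5/1.0) = 2.143 servings → $1.50.
orange only: max(165/64, 1.5/0.3) = 5 servings → $2.00.
avocado only: max(165/14, 1.5/0.9) = 11.79 servings → $17.09.
broccoli + orange with both tight: 1.137 servings and 1.21 servings → $1.28.
broccoli + avocado with both targets exact would need a negative amount; discard.
orange + avocado with both tight: 2.388 servings and 0.8708 servings → $2.22.
So the least-cost plan costs $1.28.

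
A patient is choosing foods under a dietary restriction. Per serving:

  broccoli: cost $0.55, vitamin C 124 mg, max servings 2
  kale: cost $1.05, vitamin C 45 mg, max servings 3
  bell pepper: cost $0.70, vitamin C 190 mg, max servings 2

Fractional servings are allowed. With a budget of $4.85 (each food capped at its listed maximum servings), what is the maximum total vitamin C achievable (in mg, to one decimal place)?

Vitamin C per dollar: bell pepper 271.4, broccoli 225.5, kale 42.86.
Take 2 servings of bell pepper: spends $1.40, +380.0 mg vitamin C (running total 380.0 mg).
Take 2 servings of broccoli: spends $1.10, +248.0 mg vitamin C (running total 628.0 mg).
Take 2.238 servings of kale: spends $2.35, +100.7 mg vitamin C (running total 728.7 mg).
Greedy by best ratio exhausts the cost allowance optimally: 728.7 mg.

728.7 mg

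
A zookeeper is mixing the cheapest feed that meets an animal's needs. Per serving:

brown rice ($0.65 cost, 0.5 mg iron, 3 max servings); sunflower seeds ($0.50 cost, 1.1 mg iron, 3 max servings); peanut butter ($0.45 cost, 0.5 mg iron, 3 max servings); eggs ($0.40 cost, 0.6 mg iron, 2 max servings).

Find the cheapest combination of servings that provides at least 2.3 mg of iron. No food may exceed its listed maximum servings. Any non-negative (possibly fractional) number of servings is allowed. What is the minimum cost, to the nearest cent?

Cost per mg of iron: sunflower seeds $0.4545, eggs $0.6667, peanut butter $0.9000, brown rice $1.3000.
Take 2.091 servings of sunflower seeds: +2.3 mg iron for $1.05 (total $1.05, still need 0.0 mg).
Filling from the cheapest source first is optimal under one linear minimum: $1.05.

$1.05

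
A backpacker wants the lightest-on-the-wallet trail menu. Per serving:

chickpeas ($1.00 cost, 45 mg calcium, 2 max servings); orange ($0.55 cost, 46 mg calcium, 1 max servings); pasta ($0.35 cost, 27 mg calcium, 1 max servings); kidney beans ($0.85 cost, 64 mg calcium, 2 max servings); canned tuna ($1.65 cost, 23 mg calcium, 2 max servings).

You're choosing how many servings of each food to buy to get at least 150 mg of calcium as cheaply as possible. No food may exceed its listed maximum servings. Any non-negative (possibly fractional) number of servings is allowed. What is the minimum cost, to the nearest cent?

$1.92

Cost per mg of calcium: orange $0.0120, pasta $0.0130, kidney beans $0.0133, chickpeas $0.0222, canned tuna $0.0717.
Take 1 serving of orange: +46.0 mg calcium for $0.55 (total $0.55, still need 104.0 mg).
Take 1 serving of pasta: +27.0 mg calcium for $0.35 (total $0.90, still need 77.0 mg).
Take 1.203 servings of kidney beans: +77.0 mg calcium for $1.02 (total $1.92, still need 0.0 mg).
Filling from the cheapest source first is optimal under one linear minimum: $1.92.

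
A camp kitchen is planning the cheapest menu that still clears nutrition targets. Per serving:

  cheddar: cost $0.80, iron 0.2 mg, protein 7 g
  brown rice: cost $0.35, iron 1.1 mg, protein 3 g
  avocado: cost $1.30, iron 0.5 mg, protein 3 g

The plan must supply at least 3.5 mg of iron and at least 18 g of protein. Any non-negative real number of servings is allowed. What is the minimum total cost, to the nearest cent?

$2.08

Minimising a linear cost over {iron ≥ 3.5, protein ≥ 18, servings ≥ 0} — the optimum is at a vertex, using one or two foods.
cheddar only: max(3.5/0.2, 18/7) = 17.5 servings → $14.00.
brown rice only: max(3.5/1.1, 18/3) = 6 servings → $2.10.
avocado only: max(3.5/0.5, 18/3) = 7 servings → $9.10.
cheddar + brown rice with both tight: 1.31 servings and 2.944 servings → $2.08.
cheddar + avocado: the both-tight solution has a negative serving — not a feasible corner.
brown rice + avocado with both tight: 0.8333 servings and 5.167 servings → $7.01.
The minimum over all feasible corners is $2.08.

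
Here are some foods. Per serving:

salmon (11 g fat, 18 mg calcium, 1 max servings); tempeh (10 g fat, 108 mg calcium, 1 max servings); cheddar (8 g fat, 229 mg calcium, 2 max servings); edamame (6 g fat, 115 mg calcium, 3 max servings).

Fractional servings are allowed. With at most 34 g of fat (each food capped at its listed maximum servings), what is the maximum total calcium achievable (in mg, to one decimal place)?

Calcium per g fat: cheddar 28.62, edamame 19.17, tempeh 10.8, salmon 1.636.
Take 2 servings of cheddar: uses 16 g fat, +458.0 mg calcium (running total 458.0 mg).
Take 3 servings of edamame: uses 18 g fat, +345.0 mg calcium (running total 803.0 mg).
Greedy by best ratio exhausts the fat allowance optimally: 803.0 mg.

803.0 mg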